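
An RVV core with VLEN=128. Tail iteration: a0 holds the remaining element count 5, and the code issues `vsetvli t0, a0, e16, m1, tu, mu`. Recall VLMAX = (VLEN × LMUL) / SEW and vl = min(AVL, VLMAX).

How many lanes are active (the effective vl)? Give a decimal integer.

vl = 5

VLMAX = (128 × 1) / 16 = 8 lanes
AVL=5 ≤ VLMAX=8, so vl = 5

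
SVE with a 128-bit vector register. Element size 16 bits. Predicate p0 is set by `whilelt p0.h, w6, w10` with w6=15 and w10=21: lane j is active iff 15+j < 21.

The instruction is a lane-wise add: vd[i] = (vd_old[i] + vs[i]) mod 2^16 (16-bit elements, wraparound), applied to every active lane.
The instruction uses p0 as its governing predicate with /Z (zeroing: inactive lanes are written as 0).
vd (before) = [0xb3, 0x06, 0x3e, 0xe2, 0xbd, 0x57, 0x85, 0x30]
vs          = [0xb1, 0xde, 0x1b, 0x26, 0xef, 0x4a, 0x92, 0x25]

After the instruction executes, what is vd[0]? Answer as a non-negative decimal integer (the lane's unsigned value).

vd[0] = 356

128-bit reg / 16-bit elem → 8 lanes
p0[j] = (15+j < 21); true for j=0..5 → 6 lanes set
  i=0: add(0xb3,0xb1) → 356
  i=1: add(0x06,0xde) → 228
  i=2: add(0x3e,0x1b) → 89
  i=3: add(0xe2,0x26) → 264
  i=4: add(0xbd,0xef) → 428
  i=5: add(0x57,0x4a) → 161
  i=6: tail/zero → 0
  i=7: tail/zero → 0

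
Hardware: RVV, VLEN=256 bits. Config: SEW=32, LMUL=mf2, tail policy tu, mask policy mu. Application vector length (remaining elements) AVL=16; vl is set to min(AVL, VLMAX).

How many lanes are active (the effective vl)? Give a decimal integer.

vl = 4

VLMAX = (256 × 1/2) / 32 = 4 lanes
vl = min(AVL, VLMAX) = min(16, 4) = 4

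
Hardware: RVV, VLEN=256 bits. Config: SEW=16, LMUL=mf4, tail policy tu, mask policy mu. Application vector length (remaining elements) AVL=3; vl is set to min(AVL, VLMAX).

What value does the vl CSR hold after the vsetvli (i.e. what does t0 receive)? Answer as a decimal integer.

vl = 3

VLMAX = (256 × 1/4) / 16 = 4 lanes
AVL=3 ≤ VLMAX=4, so vl = 3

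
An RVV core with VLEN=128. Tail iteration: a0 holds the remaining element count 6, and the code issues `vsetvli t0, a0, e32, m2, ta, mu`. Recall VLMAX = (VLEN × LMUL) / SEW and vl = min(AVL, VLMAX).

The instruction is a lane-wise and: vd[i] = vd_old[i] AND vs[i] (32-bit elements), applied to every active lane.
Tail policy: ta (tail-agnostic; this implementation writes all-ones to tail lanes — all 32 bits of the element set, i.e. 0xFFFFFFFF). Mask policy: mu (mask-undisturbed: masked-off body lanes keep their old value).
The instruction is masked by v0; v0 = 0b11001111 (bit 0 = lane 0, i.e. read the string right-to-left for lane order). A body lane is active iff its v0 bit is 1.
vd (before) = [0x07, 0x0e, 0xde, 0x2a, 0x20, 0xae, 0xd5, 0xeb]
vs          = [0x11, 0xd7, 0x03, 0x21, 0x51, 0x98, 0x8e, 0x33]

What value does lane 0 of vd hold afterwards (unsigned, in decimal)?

vd[0] = 1

VLMAX = VLEN×LMUL/SEW = 128×2/32 = 8
vl ← min(6, 8) = 6
  i=0: and(0x07,0x11) → 1
  i=1: and(0x0e,0xd7) → 6
  i=2: and(0xde,0x03) → 2
  i=3: and(0x2a,0x21) → 32
  i=4: mask-off/keep → 32
  i=5: mask-off/keep → 174
  i=6: tail/ones → 4294967295
  i=7: tail/ones → 4294967295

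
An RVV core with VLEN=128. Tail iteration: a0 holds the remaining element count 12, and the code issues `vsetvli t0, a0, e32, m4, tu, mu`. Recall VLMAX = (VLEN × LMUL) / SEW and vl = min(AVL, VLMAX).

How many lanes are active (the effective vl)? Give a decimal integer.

vl = 12

lanes per group: 128·4/32 = 16
vl ← min(12, 16) = 12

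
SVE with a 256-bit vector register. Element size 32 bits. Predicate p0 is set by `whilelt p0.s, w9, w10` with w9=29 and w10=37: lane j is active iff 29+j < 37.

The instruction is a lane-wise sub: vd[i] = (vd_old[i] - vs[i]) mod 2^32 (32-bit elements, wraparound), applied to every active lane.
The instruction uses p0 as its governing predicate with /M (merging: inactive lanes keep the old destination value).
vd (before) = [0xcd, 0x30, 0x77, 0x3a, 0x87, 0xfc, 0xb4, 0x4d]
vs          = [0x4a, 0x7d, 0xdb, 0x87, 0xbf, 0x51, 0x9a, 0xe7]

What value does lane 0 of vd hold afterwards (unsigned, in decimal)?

vd[0] = 131

256-bit reg / 32-bit elem → 8 lanes
whilelt: lane j active iff 29+j < 37 → j < 8 → 8 active
vd[0] sub(0xcd,0x4a) -> 0x83
vd[1] sub(0x30,0x7d) -> 0xffffffb3
vd[2] sub(0x77,0xdb) -> 0xffffff9c
vd[3] sub(0x3a,0x87) -> 0xffffffb3
vd[4] sub(0x87,0xbf) -> 0xffffffc8
vd[5] sub(0xfc,0x51) -> 0xab
vd[6] sub(0xb4,0x9a) -> 0x1a
vd[7] sub(0x4d,0xe7) -> 0xffffff66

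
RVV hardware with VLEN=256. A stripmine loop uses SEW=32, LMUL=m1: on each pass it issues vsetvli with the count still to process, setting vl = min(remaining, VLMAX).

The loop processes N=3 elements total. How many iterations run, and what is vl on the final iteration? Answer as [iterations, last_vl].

[iterations, last_vl] = [1, 3]

VLMAX = (256 × 1) / 32 = 8 lanes
N=3: ⌈3/8⌉ = 1 iters; last vl = 3 − 0×8 = 3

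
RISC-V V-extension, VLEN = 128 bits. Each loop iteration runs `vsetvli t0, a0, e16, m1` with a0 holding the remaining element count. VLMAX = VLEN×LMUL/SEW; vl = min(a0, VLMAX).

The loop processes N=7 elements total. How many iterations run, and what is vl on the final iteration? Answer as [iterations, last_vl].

[iterations, last_vl] = [1, 7]

lanes per group: 128·1/16 = 8
N=7: ⌈7/8⌉ = 1 iters; last vl = 7 − 0×8 = 7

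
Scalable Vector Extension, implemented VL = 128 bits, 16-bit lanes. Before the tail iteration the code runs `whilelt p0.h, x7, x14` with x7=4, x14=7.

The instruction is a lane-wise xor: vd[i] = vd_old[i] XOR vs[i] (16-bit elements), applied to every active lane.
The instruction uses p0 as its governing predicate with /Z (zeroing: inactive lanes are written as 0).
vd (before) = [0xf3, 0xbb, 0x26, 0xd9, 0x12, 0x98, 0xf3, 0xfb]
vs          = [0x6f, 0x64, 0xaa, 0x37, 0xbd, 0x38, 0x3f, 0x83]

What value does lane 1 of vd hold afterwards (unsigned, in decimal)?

128-bit reg / 16-bit elem → 8 lanes
whilelt: lane j active iff 4+j < 7 → j < 3 → 3 active
lane  0: xor(0xf3,0x6f) ⇒ 0x9c
lane  1: xor(0xbb,0x64) ⇒ 0xdf
lane  2: xor(0x26,0xaa) ⇒ 0x8c
lane  3: tail/zero ⇒ 0x00
lane  4: tail/zero ⇒ 0x00
lane  5: tail/zero ⇒ 0x00
lane  6: tail/zero ⇒ 0x00
lane  7: tail/zero ⇒ 0x00

vd[1] = 223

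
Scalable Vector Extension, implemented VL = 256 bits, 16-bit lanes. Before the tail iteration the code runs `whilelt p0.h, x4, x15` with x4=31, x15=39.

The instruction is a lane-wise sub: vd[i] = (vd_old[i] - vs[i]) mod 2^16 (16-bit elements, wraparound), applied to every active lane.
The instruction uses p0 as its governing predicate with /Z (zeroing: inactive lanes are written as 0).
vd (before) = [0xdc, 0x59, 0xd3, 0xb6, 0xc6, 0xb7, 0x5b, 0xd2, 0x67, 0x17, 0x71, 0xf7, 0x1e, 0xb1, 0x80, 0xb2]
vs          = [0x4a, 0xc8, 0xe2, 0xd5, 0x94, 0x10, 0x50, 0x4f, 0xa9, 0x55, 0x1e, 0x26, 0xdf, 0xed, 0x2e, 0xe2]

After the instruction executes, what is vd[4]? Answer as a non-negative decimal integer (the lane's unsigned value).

register lanes = 256/16 = 16
p0[j] = (31+j < 39); true for j=0..7 → 8 lanes set
vd[0] sub(0xdc,0x4a) -> 0x92
vd[1] sub(0x59,0xc8) -> 0xff91
vd[2] sub(0xd3,0xe2) -> 0xfff1
vd[3] sub(0xb6,0xd5) -> 0xffe1
vd[4] sub(0xc6,0x94) -> 0x32
vd[5] sub(0xb7,0x10) -> 0xa7
vd[6] sub(0x5b,0x50) -> 0x0b
vd[7] sub(0xd2,0x4f) -> 0x83
vd[8] tail/zero -> 0x00
vd[9] tail/zero -> 0x00
vd[10] tail/zero -> 0x00
vd[11] tail/zero -> 0x00
vd[12] tail/zero -> 0x00
vd[13] tail/zero -> 0x00
vd[14] tail/zero -> 0x00
vd[15] tail/zero -> 0x00

vd[4] = 50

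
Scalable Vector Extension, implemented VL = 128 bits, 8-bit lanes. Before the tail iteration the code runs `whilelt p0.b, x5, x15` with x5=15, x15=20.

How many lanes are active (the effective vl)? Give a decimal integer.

vl = 5

lane count: 128 div 8 = 16
whilelt: lane j active iff 15+j < 20 → j < 5 → 5 active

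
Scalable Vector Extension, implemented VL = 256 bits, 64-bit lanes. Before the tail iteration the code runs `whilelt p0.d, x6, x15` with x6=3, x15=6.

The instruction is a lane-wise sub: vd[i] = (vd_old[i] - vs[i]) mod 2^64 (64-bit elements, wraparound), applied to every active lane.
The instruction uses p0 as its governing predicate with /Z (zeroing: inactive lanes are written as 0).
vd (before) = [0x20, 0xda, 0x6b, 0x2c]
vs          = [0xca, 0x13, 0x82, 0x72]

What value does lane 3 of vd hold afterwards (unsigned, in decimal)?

vd[3] = 0

256-bit reg / 64-bit elem → 4 lanes
p0[j] = (3+j < 6); true for j=0..2 → 3 lanes set
[0] sub(0x20,0xca) = 0xffffffffffffff56
[1] sub(0xda,0x13) = 0xc7
[2] sub(0x6b,0x82) = 0xffffffffffffffe9
[3] tail/zero = 0x00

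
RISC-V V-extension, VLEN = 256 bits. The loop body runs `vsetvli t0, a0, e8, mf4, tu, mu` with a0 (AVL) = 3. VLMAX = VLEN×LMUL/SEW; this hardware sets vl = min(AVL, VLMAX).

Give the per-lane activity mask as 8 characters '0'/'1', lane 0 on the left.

lanes per group: 256·1/4/8 = 8
vl = min(AVL, VLMAX) = min(3, 8) = 3
bits (lane 0 leftmost): 11100000

predicate = 11100000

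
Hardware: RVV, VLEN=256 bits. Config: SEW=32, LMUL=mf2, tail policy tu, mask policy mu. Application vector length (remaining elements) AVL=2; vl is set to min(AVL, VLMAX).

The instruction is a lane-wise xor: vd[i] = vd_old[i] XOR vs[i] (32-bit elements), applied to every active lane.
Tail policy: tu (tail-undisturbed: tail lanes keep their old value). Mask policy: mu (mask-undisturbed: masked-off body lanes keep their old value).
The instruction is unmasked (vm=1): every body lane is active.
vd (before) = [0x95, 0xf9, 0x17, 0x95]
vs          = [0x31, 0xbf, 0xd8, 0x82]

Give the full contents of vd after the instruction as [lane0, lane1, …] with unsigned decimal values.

lanes per group: 256·1/2/32 = 4
vl = min(AVL, VLMAX) = min(2, 4) = 2
[0] xor(0x95,0x31) = 0xa4
[1] xor(0xf9,0xbf) = 0x46
[2] tail/keep = 0x17
[3] tail/keep = 0x95

vd = [164, 70, 23, 149]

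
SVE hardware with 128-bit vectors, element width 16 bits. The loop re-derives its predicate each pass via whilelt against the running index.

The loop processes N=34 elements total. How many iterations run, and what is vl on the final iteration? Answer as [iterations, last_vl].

128-bit reg / 16-bit elem → 8 lanes
N=34: ⌈34/8⌉ = 5 iters; last vl = 34 − 4×8 = 2

[iterations, last_vl] = [5, 2]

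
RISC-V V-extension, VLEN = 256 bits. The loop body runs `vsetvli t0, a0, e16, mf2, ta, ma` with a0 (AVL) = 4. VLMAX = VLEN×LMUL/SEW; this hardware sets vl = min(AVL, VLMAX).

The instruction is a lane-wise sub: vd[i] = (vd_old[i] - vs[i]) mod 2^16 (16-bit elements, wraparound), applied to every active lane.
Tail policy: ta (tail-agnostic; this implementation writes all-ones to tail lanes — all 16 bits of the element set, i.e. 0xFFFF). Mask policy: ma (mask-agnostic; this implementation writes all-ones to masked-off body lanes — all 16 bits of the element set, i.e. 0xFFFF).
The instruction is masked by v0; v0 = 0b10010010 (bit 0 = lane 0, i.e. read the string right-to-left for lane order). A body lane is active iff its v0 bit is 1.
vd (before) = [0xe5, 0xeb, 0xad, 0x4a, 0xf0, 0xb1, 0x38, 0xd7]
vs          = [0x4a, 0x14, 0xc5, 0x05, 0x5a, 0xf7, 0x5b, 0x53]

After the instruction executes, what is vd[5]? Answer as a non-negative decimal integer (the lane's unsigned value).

lanes per group: 256·1/2/16 = 8
AVL=4 ≤ VLMAX=8, so vl = 4
[0] mask-off/ones = 0xffff
[1] sub(0xeb,0x14) = 0xd7
[2] mask-off/ones = 0xffff
[3] mask-off/ones = 0xffff
[4] tail/ones = 0xffff
[5] tail/ones = 0xffff
[6] tail/ones = 0xffff
[7] tail/ones = 0xffff

vd[5] = 65535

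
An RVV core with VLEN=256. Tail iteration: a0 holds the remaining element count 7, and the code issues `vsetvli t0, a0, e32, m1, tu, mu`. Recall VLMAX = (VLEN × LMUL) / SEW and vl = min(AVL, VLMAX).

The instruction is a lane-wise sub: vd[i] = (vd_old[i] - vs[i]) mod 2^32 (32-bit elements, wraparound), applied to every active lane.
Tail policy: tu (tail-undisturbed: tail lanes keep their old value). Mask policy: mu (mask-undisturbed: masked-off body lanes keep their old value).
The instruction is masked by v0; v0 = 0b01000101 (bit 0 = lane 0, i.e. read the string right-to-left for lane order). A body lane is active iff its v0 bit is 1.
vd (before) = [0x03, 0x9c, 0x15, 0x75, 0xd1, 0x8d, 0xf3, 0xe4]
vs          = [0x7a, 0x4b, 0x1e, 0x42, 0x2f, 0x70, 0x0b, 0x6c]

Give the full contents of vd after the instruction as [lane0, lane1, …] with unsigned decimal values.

vd = [4294967177, 156, 4294967287, 117, 209, 141, 232, 228]

VLMAX = VLEN×LMUL/SEW = 256×1/32 = 8
vl ← min(7, 8) = 7
vd[0] sub(0x03,0x7a) -> 0xffffff89
vd[1] mask-off/keep -> 0x9c
vd[2] sub(0x15,0x1e) -> 0xfffffff7
vd[3] mask-off/keep -> 0x75
vd[4] mask-off/keep -> 0xd1
vd[5] mask-off/keep -> 0x8d
vd[6] sub(0xf3,0x0b) -> 0xe8
vd[7] tail/keep -> 0xe4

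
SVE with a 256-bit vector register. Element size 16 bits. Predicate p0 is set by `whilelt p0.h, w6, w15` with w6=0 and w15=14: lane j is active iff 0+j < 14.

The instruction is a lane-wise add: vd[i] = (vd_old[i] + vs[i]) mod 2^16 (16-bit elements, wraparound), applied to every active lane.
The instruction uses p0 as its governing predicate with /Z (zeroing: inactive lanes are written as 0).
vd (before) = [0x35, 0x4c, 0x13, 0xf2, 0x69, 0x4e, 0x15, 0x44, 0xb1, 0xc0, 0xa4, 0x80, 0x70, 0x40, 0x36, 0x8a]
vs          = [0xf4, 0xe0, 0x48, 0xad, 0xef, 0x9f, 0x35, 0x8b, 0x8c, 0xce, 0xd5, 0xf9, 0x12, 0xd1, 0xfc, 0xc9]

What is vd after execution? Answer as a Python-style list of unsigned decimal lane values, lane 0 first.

vd = [297, 300, 91, 415, 344, 237, 74, 207, 317, 398, 377, 377, 130, 273, 0, 0]

256-bit reg / 16-bit elem → 16 lanes
p0[j] = (0+j < 14); true for j=0..13 → 14 lanes set
  i=0: add(0x35,0xf4) → 297
  i=1: add(0x4c,0xe0) → 300
  i=2: add(0x13,0x48) → 91
  i=3: add(0xf2,0xad) → 415
  i=4: add(0x69,0xef) → 344
  i=5: add(0x4e,0x9f) → 237
  i=6: add(0x15,0x35) → 74
  i=7: add(0x44,0x8b) → 207
  i=8: add(0xb1,0x8c) → 317
  i=9: add(0xc0,0xce) → 398
  i=10: add(0xa4,0xd5) → 377
  i=11: add(0x80,0xf9) → 377
  i=12: add(0x70,0x12) → 130
  i=13: add(0x40,0xd1) → 273
  i=14: tail/zero → 0
  i=15: tail/zero → 0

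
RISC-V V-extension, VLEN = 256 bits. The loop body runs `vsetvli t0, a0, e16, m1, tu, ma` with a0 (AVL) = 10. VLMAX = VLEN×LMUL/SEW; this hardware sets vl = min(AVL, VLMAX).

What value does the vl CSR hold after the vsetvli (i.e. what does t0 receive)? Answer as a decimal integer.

vl = 10

VLMAX = VLEN×LMUL/SEW = 256×1/16 = 16
vl ← min(10, 16) = 10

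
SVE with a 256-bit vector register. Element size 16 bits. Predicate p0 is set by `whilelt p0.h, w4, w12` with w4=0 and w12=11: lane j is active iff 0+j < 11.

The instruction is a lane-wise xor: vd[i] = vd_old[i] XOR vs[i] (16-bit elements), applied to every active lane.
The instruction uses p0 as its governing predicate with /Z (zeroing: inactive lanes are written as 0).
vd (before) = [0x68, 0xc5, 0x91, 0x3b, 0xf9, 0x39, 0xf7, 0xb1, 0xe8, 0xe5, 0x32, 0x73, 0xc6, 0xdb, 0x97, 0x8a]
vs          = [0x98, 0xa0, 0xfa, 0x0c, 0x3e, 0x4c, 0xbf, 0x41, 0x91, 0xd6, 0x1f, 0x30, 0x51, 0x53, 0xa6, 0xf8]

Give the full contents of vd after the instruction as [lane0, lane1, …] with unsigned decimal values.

vd = [240, 101, 107, 55, 199, 117, 72, 240, 121, 51, 45, 0, 0, 0, 0, 0]

256-bit reg / 16-bit elem → 16 lanes
p0[j] = (0+j < 11); true for j=0..10 → 11 lanes set
[0] xor(0x68,0x98) = 0xf0
[1] xor(0xc5,0xa0) = 0x65
[2] xor(0x91,0xfa) = 0x6b
[3] xor(0x3b,0x0c) = 0x37
[4] xor(0xf9,0x3e) = 0xc7
[5] xor(0x39,0x4c) = 0x75
[6] xor(0xf7,0xbf) = 0x48
[7] xor(0xb1,0x41) = 0xf0
[8] xor(0xe8,0x91) = 0x79
[9] xor(0xe5,0xd6) = 0x33
[10] xor(0x32,0x1f) = 0x2d
[11] tail/zero = 0x00
[12] tail/zero = 0x00
[13] tail/zero = 0x00
[14] tail/zero = 0x00
[15] tail/zero = 0x00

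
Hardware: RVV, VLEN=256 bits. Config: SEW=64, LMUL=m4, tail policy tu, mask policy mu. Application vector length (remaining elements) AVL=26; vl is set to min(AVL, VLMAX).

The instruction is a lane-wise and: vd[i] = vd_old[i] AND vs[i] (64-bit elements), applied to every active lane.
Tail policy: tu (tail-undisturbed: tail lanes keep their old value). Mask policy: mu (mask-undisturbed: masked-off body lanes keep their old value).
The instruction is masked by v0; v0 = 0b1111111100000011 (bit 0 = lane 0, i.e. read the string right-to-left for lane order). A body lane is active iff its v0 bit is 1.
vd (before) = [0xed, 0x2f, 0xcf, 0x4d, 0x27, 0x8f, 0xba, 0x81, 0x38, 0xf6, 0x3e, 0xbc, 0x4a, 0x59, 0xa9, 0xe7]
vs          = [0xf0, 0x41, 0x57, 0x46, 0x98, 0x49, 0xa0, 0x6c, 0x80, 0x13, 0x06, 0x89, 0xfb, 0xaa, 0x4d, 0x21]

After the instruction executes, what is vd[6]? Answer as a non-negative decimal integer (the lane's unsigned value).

vd[6] = 186

lanes per group: 256·4/64 = 16
AVL=26 > VLMAX=16, so vl = 16
  i=0: and(0xed,0xf0) → 224
  i=1: and(0x2f,0x41) → 1
  i=2: mask-off/keep → 207
  i=3: mask-off/keep → 77
  i=4: mask-off/keep → 39
  i=5: mask-off/keep → 143
  i=6: mask-off/keep → 186
  i=7: mask-off/keep → 129
  i=8: and(0x38,0x80) → 0
  i=9: and(0xf6,0x13) → 18
  i=10: and(0x3e,0x06) → 6
  i=11: and(0xbc,0x89) → 136
  i=12: and(0x4a,0xfb) → 74
  i=13: and(0x59,0xaa) → 8
  i=14: and(0xa9,0x4d) → 9
  i=15: and(0xe7,0x21) → 33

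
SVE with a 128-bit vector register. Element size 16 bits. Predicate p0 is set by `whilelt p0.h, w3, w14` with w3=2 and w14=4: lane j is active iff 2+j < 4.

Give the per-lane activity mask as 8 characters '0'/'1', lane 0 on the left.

lane count: 128 div 16 = 8
p0[j] = (2+j < 4); true for j=0..1 → 2 lanes set
bits (lane 0 leftmost): 11000000

predicate = 11000000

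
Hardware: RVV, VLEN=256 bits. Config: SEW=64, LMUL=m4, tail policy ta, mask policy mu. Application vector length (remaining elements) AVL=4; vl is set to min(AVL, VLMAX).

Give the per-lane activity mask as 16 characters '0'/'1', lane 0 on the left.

lanes per group: 256·4/64 = 16
vl = min(AVL, VLMAX) = min(4, 16) = 4
bits (lane 0 leftmost): 1111000000000000

predicate = 1111000000000000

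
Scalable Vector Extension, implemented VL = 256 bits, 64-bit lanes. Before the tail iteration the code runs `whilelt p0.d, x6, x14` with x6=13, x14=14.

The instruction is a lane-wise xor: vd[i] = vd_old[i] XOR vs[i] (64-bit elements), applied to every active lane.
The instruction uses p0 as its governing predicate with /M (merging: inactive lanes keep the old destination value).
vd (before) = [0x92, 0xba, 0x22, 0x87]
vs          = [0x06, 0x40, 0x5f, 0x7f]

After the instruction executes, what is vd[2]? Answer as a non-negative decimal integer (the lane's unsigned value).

vd[2] = 34

256-bit reg / 64-bit elem → 4 lanes
p0[j] = (13+j < 14); true for j=0..0 → 1 lanes set
[0] xor(0x92,0x06) = 0x94
[1] tail/keep = 0xba
[2] tail/keep = 0x22
[3] tail/keep = 0x87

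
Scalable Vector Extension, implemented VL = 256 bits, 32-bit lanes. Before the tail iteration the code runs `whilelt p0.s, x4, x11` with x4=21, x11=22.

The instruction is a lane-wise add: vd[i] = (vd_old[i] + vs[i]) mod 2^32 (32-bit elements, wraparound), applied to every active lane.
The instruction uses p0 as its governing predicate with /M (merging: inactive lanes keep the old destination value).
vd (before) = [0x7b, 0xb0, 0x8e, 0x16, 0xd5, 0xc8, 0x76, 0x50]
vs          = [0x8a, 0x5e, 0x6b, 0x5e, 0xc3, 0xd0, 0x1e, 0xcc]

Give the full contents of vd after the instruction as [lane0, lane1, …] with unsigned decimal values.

256-bit reg / 32-bit elem → 8 lanes
whilelt: lane j active iff 21+j < 22 → j < 1 → 1 active
  i=0: add(0x7b,0x8a) → 261
  i=1: tail/keep → 176
  i=2: tail/keep → 142
  i=3: tail/keep → 22
  i=4: tail/keep → 213
  i=5: tail/keep → 200
  i=6: tail/keep → 118
  i=7: tail/keep → 80

vd = [261, 176, 142, 22, 213, 200, 118, 80]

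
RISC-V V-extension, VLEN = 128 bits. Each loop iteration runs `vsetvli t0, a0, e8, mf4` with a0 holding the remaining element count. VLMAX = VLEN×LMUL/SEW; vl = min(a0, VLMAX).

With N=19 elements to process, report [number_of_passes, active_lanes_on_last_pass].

[iterations, last_vl] = [5, 3]

VLMAX = (128 × 1/4) / 8 = 4 lanes
19 elements at 4/iter → 5 passes, remainder 3 on the last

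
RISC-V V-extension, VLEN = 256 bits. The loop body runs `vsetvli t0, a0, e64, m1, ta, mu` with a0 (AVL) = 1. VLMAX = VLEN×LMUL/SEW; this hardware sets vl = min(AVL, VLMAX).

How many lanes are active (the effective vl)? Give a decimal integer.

vl = 1

lanes per group: 256·1/64 = 4
vl = min(AVL, VLMAX) = min(1, 4) = 1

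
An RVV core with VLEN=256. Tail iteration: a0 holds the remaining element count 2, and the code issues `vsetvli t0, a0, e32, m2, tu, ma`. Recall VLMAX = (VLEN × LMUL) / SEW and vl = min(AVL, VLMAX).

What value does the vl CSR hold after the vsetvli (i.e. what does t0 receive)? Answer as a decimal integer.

VLMAX = (256 × 2) / 32 = 16 lanes
AVL=2 ≤ VLMAX=16, so vl = 2

vl = 2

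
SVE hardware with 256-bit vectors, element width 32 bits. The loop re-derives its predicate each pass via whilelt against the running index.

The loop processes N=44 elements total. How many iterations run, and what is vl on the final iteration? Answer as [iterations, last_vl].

[iterations, last_vl] = [6, 4]

register lanes = 256/32 = 8
iterations = ceil(44/8) = 6; final-pass vl = 4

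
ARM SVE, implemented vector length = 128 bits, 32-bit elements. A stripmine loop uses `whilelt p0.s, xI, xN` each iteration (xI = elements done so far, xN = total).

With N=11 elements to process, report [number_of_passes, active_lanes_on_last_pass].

[iterations, last_vl] = [3, 3]

register lanes = 128/32 = 4
11 elements at 4/iter → 3 passes, remainder 3 on the last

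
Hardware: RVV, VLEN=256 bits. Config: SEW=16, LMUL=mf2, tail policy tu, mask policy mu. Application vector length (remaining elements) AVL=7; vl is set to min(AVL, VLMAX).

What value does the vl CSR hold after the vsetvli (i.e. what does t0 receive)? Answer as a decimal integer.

lanes per group: 256·1/2/16 = 8
AVL=7 ≤ VLMAX=8, so vl = 7

vl = 7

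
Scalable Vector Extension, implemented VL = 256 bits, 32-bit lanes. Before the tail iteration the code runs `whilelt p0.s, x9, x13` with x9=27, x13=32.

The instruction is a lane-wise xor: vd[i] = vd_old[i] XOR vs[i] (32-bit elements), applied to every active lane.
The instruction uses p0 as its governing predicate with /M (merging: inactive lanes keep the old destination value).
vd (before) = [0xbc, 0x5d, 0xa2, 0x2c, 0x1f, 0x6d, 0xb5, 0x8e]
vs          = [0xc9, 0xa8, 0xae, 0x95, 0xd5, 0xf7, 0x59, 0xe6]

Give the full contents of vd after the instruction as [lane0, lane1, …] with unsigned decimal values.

vd = [117, 245, 12, 185, 202, 109, 181, 142]

lane count: 256 div 32 = 8
active while 27+j < 32, i.e. j ∈ [0,5) capped at 8 ⇒ 5
  i=0: xor(0xbc,0xc9) → 117
  i=1: xor(0x5d,0xa8) → 245
  i=2: xor(0xa2,0xae) → 12
  i=3: xor(0x2c,0x95) → 185
  i=4: xor(0x1f,0xd5) → 202
  i=5: tail/keep → 109
  i=6: tail/keep → 181
  i=7: tail/keep → 142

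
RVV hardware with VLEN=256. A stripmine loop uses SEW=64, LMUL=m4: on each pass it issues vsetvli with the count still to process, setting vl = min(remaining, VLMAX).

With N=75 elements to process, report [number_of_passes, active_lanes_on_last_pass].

[iterations, last_vl] = [5, 11]

lanes per group: 256·4/64 = 16
iterations = ceil(75/16) = 5; final-pass vl = 11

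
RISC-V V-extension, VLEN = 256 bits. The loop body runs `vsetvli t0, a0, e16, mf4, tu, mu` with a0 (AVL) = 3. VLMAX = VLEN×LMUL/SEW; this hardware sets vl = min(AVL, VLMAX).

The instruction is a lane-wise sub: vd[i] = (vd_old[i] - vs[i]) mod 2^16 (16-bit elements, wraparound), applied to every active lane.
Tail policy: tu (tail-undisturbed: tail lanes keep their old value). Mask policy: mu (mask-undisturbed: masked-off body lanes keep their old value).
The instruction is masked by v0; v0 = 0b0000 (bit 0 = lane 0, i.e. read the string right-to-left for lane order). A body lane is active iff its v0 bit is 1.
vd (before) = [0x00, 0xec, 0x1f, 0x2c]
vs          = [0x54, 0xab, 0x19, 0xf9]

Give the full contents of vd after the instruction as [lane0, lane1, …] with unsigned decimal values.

vd = [0, 236, 31, 44]

VLMAX = VLEN×LMUL/SEW = 256×1/4/16 = 4
vl ← min(3, 4) = 3
  i=0: mask-off/keep → 0
  i=1: mask-off/keep → 236
  i=2: mask-off/keep → 31
  i=3: tail/keep → 44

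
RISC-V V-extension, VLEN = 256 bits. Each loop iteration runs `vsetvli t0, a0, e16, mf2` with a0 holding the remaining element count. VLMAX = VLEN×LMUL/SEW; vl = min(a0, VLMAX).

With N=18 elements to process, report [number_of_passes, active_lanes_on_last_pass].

[iterations, last_vl] = [3, 2]

VLMAX = (256 × 1/2) / 16 = 8 lanes
iterations = ceil(18/8) = 3; final-pass vl = 2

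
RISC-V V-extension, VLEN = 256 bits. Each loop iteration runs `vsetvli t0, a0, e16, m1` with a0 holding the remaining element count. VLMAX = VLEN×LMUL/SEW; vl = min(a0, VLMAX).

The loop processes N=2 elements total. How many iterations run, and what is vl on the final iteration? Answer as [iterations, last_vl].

[iterations, last_vl] = [1, 2]

lanes per group: 256·1/16 = 16
N=2: ⌈2/16⌉ = 1 iters; last vl = 2 − 0×16 = 2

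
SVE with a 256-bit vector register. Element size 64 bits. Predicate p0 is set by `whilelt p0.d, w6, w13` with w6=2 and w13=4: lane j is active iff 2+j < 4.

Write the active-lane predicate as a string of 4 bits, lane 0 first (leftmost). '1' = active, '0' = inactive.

256-bit reg / 64-bit elem → 4 lanes
p0[j] = (2+j < 4); true for j=0..1 → 2 lanes set
bits (lane 0 leftmost): 1100

predicate = 1100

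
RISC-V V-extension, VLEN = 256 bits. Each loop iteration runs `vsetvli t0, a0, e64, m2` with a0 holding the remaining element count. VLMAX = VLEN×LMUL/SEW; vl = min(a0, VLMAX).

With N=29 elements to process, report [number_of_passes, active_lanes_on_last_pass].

VLMAX = (256 × 2) / 64 = 8 lanes
iterations = ceil(29/8) = 4; final-pass vl = 5

[iterations, last_vl] = [4, 5]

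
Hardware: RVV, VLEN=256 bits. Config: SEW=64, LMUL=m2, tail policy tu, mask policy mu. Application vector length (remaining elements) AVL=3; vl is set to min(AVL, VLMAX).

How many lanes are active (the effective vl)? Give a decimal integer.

VLMAX = VLEN×LMUL/SEW = 256×2/64 = 8
vl = min(AVL, VLMAX) = min(3, 8) = 3

vl = 3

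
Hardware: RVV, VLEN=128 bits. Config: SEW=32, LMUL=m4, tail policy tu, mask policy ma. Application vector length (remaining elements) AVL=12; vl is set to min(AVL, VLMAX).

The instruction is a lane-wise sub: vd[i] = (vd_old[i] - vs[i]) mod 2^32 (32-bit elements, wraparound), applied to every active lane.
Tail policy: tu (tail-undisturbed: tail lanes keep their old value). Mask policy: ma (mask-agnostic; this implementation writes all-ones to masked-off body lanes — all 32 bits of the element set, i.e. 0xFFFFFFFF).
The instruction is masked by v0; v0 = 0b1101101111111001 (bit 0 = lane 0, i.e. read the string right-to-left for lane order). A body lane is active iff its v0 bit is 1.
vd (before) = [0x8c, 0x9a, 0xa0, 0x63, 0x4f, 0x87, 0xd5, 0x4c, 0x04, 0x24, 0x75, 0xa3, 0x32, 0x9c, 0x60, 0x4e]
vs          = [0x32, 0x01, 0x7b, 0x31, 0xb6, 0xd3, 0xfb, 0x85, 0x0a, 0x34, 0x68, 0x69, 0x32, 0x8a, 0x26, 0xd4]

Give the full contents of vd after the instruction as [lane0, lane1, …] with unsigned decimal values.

VLMAX = (128 × 4) / 32 = 16 lanes
vl ← min(12, 16) = 12
lane  0: sub(0x8c,0x32) ⇒ 0x5a
lane  1: mask-off/ones ⇒ 0xffffffff
lane  2: mask-off/ones ⇒ 0xffffffff
lane  3: sub(0x63,0x31) ⇒ 0x32
lane  4: sub(0x4f,0xb6) ⇒ 0xffffff99
lane  5: sub(0x87,0xd3) ⇒ 0xffffffb4
lane  6: sub(0xd5,0xfb) ⇒ 0xffffffda
lane  7: sub(0x4c,0x85) ⇒ 0xffffffc7
lane  8: sub(0x04,0x0a) ⇒ 0xfffffffa
lane  9: sub(0x24,0x34) ⇒ 0xfffffff0
lane 10: mask-off/ones ⇒ 0xffffffff
lane 11: sub(0xa3,0x69) ⇒ 0x3a
lane 12: tail/keep ⇒ 0x32
lane 13: tail/keep ⇒ 0x9c
lane 14: tail/keep ⇒ 0x60
lane 15: tail/keep ⇒ 0x4e

vd = [90, 4294967295, 4294967295, 50, 4294967193, 4294967220, 4294967258, 4294967239, 4294967290, 4294967280, 4294967295, 58, 50, 156, 96, 78]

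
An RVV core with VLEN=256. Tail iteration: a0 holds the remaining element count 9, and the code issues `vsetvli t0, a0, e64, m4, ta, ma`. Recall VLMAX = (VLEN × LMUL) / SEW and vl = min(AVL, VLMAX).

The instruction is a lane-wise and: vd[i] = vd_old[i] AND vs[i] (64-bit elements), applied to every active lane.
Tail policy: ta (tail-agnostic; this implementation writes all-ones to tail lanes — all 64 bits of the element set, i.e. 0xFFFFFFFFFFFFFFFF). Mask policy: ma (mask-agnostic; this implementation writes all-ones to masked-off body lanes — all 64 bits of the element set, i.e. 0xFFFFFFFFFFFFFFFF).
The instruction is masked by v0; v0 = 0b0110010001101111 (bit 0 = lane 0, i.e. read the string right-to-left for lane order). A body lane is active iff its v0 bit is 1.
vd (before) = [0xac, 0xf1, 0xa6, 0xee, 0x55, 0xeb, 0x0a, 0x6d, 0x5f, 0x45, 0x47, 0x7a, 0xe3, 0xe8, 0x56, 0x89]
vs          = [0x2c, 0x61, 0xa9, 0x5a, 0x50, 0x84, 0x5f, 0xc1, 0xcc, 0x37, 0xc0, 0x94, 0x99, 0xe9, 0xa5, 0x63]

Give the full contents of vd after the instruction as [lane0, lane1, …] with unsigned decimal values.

VLMAX = (256 × 4) / 64 = 16 lanes
vl = min(AVL, VLMAX) = min(9, 16) = 9
  i=0: and(0xac,0x2c) → 44
  i=1: and(0xf1,0x61) → 97
  i=2: and(0xa6,0xa9) → 160
  i=3: and(0xee,0x5a) → 74
  i=4: mask-off/ones → 18446744073709551615
  i=5: and(0xeb,0x84) → 128
  i=6: and(0x0a,0x5f) → 10
  i=7: mask-off/ones → 18446744073709551615
  i=8: mask-off/ones → 18446744073709551615
  i=9: tail/ones → 18446744073709551615
  i=10: tail/ones → 18446744073709551615
  i=11: tail/ones → 18446744073709551615
  i=12: tail/ones → 18446744073709551615
  i=13: tail/ones → 18446744073709551615
  i=14: tail/ones → 18446744073709551615
  i=15: tail/ones → 18446744073709551615

vd = [44, 97, 160, 74, 18446744073709551615, 128, 10, 18446744073709551615, 18446744073709551615, 18446744073709551615, 18446744073709551615, 18446744073709551615, 18446744073709551615, 18446744073709551615, 18446744073709551615, 18446744073709551615]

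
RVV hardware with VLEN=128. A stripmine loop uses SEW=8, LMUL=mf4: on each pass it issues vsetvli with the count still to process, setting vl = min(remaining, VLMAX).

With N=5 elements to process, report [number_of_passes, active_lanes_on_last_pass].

[iterations, last_vl] = [2, 1]

VLMAX = VLEN×LMUL/SEW = 128×1/4/8 = 4
iterations = ceil(5/4) = 2; final-pass vl = 1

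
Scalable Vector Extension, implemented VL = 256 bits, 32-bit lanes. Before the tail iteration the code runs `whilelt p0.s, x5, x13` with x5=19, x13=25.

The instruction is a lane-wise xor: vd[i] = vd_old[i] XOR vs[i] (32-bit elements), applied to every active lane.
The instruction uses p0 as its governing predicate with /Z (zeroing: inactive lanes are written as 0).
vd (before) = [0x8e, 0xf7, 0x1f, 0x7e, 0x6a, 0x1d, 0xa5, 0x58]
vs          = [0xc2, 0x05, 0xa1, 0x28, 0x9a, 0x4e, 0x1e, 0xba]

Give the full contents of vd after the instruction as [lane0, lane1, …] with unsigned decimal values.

register lanes = 256/32 = 8
p0[j] = (19+j < 25); true for j=0..5 → 6 lanes set
lane  0: xor(0x8e,0xc2) ⇒ 0x4c
lane  1: xor(0xf7,0x05) ⇒ 0xf2
lane  2: xor(0x1f,0xa1) ⇒ 0xbe
lane  3: xor(0x7e,0x28) ⇒ 0x56
lane  4: xor(0x6a,0x9a) ⇒ 0xf0
lane  5: xor(0x1d,0x4e) ⇒ 0x53
lane  6: tail/zero ⇒ 0x00
lane  7: tail/zero ⇒ 0x00

vd = [76, 242, 190, 86, 240, 83, 0, 0]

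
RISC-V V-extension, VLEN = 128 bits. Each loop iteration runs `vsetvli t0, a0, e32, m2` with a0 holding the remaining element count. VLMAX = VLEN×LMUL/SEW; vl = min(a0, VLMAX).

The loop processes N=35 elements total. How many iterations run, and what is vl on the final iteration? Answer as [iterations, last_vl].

VLMAX = VLEN×LMUL/SEW = 128×2/32 = 8
iterations = ceil(35/8) = 5; final-pass vl = 3

[iterations, last_vl] = [5, 3]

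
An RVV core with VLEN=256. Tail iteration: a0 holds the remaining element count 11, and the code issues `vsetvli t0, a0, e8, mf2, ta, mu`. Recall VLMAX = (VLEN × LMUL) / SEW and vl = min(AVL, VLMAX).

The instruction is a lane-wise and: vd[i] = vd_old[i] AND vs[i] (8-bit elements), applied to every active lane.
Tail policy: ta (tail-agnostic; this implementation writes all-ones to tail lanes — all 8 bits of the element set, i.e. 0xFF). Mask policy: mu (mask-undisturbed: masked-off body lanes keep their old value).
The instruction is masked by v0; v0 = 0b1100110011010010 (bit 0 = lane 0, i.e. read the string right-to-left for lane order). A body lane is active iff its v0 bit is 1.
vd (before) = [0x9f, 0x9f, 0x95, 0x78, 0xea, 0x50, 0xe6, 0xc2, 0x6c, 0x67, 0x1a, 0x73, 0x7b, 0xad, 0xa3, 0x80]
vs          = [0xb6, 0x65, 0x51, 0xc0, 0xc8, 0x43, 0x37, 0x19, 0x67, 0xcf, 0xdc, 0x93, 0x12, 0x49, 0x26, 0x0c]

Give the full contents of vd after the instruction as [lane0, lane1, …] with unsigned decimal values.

lanes per group: 256·1/2/8 = 16
AVL=11 ≤ VLMAX=16, so vl = 11
  i=0: mask-off/keep → 159
  i=1: and(0x9f,0x65) → 5
  i=2: mask-off/keep → 149
  i=3: mask-off/keep → 120
  i=4: and(0xea,0xc8) → 200
  i=5: mask-off/keep → 80
  i=6: and(0xe6,0x37) → 38
  i=7: and(0xc2,0x19) → 0
  i=8: mask-off/keep → 108
  i=9: mask-off/keep → 103
  i=10: and(0x1a,0xdc) → 24
  i=11: tail/ones → 255
  i=12: tail/ones → 255
  i=13: tail/ones → 255
  i=14: tail/ones → 255
  i=15: tail/ones → 255

vd = [159, 5, 149, 120, 200, 80, 38, 0, 108, 103, 24, 255, 255, 255, 255, 255]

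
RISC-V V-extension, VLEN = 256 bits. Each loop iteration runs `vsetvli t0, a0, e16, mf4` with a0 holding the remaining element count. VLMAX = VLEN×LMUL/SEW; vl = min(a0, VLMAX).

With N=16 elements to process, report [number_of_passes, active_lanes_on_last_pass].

[iterations, last_vl] = [4, 4]

lanes per group: 256·1/4/16 = 4
16 elements at 4/iter → 4 passes, remainder 4 on the last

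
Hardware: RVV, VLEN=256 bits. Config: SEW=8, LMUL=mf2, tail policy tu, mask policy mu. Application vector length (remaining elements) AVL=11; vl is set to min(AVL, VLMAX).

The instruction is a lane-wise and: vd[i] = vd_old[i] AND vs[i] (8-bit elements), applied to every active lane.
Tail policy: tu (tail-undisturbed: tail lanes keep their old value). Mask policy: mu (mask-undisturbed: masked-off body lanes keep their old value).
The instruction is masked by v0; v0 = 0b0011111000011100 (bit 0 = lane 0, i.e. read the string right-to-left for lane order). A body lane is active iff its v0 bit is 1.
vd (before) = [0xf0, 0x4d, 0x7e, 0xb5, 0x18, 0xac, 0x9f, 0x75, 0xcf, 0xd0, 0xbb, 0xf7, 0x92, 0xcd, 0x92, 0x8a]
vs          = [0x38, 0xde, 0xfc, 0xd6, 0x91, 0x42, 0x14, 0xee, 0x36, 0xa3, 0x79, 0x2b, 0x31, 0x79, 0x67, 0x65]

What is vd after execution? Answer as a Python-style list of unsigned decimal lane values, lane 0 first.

VLMAX = (256 × 1/2) / 8 = 16 lanes
AVL=11 ≤ VLMAX=16, so vl = 11
vd[0] mask-off/keep -> 0xf0
vd[1] mask-off/keep -> 0x4d
vd[2] and(0x7e,0xfc) -> 0x7c
vd[3] and(0xb5,0xd6) -> 0x94
vd[4] and(0x18,0x91) -> 0x10
vd[5] mask-off/keep -> 0xac
vd[6] mask-off/keep -> 0x9f
vd[7] mask-off/keep -> 0x75
vd[8] mask-off/keep -> 0xcf
vd[9] and(0xd0,0xa3) -> 0x80
vd[10] and(0xbb,0x79) -> 0x39
vd[11] tail/keep -> 0xf7
vd[12] tail/keep -> 0x92
vd[13] tail/keep -> 0xcd
vd[14] tail/keep -> 0x92
vd[15] tail/keep -> 0x8a

vd = [240, 77, 124, 148, 16, 172, 159, 117, 207, 128, 57, 247, 146, 205, 146, 138]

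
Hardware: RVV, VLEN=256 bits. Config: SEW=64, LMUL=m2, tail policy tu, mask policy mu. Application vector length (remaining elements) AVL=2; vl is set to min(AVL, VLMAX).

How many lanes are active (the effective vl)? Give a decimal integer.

vl = 2

VLMAX = VLEN×LMUL/SEW = 256×2/64 = 8
vl ← min(2, 8) = 2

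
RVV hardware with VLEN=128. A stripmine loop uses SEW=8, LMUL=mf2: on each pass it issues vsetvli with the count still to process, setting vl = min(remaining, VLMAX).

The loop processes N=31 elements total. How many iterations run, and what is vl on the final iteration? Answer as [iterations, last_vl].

lanes per group: 128·1/2/8 = 8
iterations = ceil(31/8) = 4; final-pass vl = 7

[iterations, last_vl] = [4, 7]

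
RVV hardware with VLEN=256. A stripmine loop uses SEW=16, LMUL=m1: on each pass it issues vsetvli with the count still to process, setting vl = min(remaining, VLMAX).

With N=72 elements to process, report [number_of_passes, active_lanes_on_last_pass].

VLMAX = VLEN×LMUL/SEW = 256×1/16 = 16
72 elements at 16/iter → 5 passes, remainder 8 on the last

[iterations, last_vl] = [5, 8]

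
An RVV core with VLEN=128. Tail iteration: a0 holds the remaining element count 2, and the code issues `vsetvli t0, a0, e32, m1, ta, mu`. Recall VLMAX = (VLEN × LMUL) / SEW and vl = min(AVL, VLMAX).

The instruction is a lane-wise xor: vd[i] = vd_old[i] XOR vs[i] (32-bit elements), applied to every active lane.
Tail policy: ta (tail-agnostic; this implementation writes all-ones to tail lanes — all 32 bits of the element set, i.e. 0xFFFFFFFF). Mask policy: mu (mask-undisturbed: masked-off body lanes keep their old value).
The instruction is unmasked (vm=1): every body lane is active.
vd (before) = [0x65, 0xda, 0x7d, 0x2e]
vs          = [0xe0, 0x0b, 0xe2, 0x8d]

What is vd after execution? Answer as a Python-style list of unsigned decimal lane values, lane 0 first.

vd = [133, 209, 4294967295, 4294967295]

VLMAX = VLEN×LMUL/SEW = 128×1/32 = 4
vl = min(AVL, VLMAX) = min(2, 4) = 2
  i=0: xor(0x65,0xe0) → 133
  i=1: xor(0xda,0x0b) → 209
  i=2: tail/ones → 4294967295
  i=3: tail/ones → 4294967295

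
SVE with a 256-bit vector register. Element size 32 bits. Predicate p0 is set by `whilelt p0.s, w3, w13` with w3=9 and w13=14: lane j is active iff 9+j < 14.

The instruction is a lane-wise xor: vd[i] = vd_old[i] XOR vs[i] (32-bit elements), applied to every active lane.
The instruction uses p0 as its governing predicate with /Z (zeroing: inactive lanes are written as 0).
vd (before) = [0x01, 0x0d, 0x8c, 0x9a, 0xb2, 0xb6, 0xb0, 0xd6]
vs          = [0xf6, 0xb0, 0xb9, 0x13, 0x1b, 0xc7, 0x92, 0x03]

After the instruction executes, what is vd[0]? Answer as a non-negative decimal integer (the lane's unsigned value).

vd[0] = 247

lane count: 256 div 32 = 8
p0[j] = (9+j < 14); true for j=0..4 → 5 lanes set
[0] xor(0x01,0xf6) = 0xf7
[1] xor(0x0d,0xb0) = 0xbd
[2] xor(0x8c,0xb9) = 0x35
[3] xor(0x9a,0x13) = 0x89
[4] xor(0xb2,0x1b) = 0xa9
[5] tail/zero = 0x00
[6] tail/zero = 0x00
[7] tail/zero = 0x00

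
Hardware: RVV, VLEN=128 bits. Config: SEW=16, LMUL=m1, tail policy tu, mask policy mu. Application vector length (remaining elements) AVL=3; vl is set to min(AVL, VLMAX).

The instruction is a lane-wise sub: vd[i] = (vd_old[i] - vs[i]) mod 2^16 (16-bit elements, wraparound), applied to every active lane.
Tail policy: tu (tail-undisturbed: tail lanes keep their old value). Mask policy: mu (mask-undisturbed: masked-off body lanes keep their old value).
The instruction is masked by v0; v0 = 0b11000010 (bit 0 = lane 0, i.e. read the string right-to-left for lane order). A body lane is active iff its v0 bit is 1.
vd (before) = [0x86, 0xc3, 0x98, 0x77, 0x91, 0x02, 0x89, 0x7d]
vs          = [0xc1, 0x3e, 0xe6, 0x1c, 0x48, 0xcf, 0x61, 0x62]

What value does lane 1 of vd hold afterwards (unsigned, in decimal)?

lanes per group: 128·1/16 = 8
vl ← min(3, 8) = 3
vd[0] mask-off/keep -> 0x86
vd[1] sub(0xc3,0x3e) -> 0x85
vd[2] mask-off/keep -> 0x98
vd[3] tail/keep -> 0x77
vd[4] tail/keep -> 0x91
vd[5] tail/keep -> 0x02
vd[6] tail/keep -> 0x89
vd[7] tail/keep -> 0x7d

vd[1] = 133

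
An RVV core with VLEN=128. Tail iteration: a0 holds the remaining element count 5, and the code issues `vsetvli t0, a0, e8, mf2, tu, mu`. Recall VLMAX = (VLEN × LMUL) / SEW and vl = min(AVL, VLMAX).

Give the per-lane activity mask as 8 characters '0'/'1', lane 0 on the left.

lanes per group: 128·1/2/8 = 8
vl ← min(5, 8) = 5
bits (lane 0 leftmost): 11111000

predicate = 11111000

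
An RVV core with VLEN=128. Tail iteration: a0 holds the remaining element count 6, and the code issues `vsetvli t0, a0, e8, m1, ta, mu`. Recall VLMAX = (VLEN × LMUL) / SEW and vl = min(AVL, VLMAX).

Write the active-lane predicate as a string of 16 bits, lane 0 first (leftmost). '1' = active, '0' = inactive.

predicate = 1111110000000000

VLMAX = (128 × 1) / 8 = 16 lanes
vl ← min(6, 16) = 6
bits (lane 0 leftmost): 1111110000000000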